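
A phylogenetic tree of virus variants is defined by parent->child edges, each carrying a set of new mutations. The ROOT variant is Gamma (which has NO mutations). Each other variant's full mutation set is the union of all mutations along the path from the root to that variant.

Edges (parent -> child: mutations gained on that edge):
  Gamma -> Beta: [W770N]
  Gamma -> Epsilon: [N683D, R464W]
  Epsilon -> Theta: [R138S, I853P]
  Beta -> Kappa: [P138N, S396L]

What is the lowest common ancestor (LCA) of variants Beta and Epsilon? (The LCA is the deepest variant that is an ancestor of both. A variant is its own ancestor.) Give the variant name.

Answer: Gamma

Derivation:
Path from root to Beta: Gamma -> Beta
  ancestors of Beta: {Gamma, Beta}
Path from root to Epsilon: Gamma -> Epsilon
  ancestors of Epsilon: {Gamma, Epsilon}
Common ancestors: {Gamma}
Walk up from Epsilon: Epsilon (not in ancestors of Beta), Gamma (in ancestors of Beta)
Deepest common ancestor (LCA) = Gamma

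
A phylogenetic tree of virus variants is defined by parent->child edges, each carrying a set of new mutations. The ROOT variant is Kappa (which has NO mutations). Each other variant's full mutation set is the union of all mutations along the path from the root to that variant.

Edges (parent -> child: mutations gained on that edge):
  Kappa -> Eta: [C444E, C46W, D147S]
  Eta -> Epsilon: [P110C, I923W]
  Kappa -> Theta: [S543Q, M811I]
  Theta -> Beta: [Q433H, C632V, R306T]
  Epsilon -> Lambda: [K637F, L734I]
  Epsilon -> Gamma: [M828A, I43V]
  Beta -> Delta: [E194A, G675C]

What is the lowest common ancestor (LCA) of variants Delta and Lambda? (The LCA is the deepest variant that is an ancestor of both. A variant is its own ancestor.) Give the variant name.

Path from root to Delta: Kappa -> Theta -> Beta -> Delta
  ancestors of Delta: {Kappa, Theta, Beta, Delta}
Path from root to Lambda: Kappa -> Eta -> Epsilon -> Lambda
  ancestors of Lambda: {Kappa, Eta, Epsilon, Lambda}
Common ancestors: {Kappa}
Walk up from Lambda: Lambda (not in ancestors of Delta), Epsilon (not in ancestors of Delta), Eta (not in ancestors of Delta), Kappa (in ancestors of Delta)
Deepest common ancestor (LCA) = Kappa

Answer: Kappa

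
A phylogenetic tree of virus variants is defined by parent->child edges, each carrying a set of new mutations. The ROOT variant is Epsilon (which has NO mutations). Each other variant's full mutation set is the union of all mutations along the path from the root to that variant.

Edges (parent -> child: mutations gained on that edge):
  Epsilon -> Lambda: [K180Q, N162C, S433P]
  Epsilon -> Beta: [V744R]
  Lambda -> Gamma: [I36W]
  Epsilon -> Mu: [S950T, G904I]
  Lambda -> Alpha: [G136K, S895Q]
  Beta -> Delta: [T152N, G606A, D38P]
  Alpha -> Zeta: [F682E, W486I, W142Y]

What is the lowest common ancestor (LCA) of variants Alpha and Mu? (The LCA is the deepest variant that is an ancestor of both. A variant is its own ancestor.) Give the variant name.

Answer: Epsilon

Derivation:
Path from root to Alpha: Epsilon -> Lambda -> Alpha
  ancestors of Alpha: {Epsilon, Lambda, Alpha}
Path from root to Mu: Epsilon -> Mu
  ancestors of Mu: {Epsilon, Mu}
Common ancestors: {Epsilon}
Walk up from Mu: Mu (not in ancestors of Alpha), Epsilon (in ancestors of Alpha)
Deepest common ancestor (LCA) = Epsilon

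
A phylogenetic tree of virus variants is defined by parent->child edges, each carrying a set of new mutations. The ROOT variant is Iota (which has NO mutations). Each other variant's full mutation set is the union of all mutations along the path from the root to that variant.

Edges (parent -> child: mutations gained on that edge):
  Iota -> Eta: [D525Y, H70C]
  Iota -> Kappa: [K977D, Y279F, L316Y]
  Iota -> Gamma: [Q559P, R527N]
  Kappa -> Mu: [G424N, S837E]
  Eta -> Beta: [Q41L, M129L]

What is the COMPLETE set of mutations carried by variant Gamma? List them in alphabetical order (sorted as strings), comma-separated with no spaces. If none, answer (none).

Answer: Q559P,R527N

Derivation:
At Iota: gained [] -> total []
At Gamma: gained ['Q559P', 'R527N'] -> total ['Q559P', 'R527N']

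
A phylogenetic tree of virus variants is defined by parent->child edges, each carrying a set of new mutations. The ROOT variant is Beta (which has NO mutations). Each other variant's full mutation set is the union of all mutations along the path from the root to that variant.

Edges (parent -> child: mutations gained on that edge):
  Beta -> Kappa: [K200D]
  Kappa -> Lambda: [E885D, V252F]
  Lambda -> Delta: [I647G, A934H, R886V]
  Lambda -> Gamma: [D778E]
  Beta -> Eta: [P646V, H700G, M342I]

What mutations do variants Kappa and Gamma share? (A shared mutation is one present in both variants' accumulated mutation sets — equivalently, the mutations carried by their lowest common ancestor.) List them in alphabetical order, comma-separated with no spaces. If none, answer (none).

Answer: K200D

Derivation:
Accumulating mutations along path to Kappa:
  At Beta: gained [] -> total []
  At Kappa: gained ['K200D'] -> total ['K200D']
Mutations(Kappa) = ['K200D']
Accumulating mutations along path to Gamma:
  At Beta: gained [] -> total []
  At Kappa: gained ['K200D'] -> total ['K200D']
  At Lambda: gained ['E885D', 'V252F'] -> total ['E885D', 'K200D', 'V252F']
  At Gamma: gained ['D778E'] -> total ['D778E', 'E885D', 'K200D', 'V252F']
Mutations(Gamma) = ['D778E', 'E885D', 'K200D', 'V252F']
Intersection: ['K200D'] ∩ ['D778E', 'E885D', 'K200D', 'V252F'] = ['K200D']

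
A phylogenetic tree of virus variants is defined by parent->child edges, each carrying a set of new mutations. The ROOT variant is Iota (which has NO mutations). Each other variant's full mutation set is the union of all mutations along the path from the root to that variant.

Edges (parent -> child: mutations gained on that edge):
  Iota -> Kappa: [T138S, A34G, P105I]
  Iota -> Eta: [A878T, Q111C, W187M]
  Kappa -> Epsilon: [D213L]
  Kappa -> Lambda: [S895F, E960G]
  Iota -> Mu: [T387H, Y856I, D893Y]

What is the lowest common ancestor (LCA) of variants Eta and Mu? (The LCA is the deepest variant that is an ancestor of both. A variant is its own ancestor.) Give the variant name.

Path from root to Eta: Iota -> Eta
  ancestors of Eta: {Iota, Eta}
Path from root to Mu: Iota -> Mu
  ancestors of Mu: {Iota, Mu}
Common ancestors: {Iota}
Walk up from Mu: Mu (not in ancestors of Eta), Iota (in ancestors of Eta)
Deepest common ancestor (LCA) = Iota

Answer: Iota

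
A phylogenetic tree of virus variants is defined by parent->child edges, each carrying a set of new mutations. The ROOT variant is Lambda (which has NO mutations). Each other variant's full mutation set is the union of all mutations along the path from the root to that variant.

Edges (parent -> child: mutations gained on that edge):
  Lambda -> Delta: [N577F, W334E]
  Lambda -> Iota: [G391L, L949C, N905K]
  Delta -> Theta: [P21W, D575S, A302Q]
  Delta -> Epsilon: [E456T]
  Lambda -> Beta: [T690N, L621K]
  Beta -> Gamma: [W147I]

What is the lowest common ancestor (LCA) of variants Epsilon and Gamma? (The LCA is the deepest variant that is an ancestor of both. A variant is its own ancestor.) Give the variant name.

Path from root to Epsilon: Lambda -> Delta -> Epsilon
  ancestors of Epsilon: {Lambda, Delta, Epsilon}
Path from root to Gamma: Lambda -> Beta -> Gamma
  ancestors of Gamma: {Lambda, Beta, Gamma}
Common ancestors: {Lambda}
Walk up from Gamma: Gamma (not in ancestors of Epsilon), Beta (not in ancestors of Epsilon), Lambda (in ancestors of Epsilon)
Deepest common ancestor (LCA) = Lambda

Answer: Lambda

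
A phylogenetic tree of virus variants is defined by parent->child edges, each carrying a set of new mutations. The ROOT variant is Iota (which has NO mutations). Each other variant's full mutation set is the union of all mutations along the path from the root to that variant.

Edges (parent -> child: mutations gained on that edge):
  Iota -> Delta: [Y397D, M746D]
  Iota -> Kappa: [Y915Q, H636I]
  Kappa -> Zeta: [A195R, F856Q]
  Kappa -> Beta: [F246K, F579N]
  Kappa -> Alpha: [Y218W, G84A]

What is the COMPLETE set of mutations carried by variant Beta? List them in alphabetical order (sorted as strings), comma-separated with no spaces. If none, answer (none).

Answer: F246K,F579N,H636I,Y915Q

Derivation:
At Iota: gained [] -> total []
At Kappa: gained ['Y915Q', 'H636I'] -> total ['H636I', 'Y915Q']
At Beta: gained ['F246K', 'F579N'] -> total ['F246K', 'F579N', 'H636I', 'Y915Q']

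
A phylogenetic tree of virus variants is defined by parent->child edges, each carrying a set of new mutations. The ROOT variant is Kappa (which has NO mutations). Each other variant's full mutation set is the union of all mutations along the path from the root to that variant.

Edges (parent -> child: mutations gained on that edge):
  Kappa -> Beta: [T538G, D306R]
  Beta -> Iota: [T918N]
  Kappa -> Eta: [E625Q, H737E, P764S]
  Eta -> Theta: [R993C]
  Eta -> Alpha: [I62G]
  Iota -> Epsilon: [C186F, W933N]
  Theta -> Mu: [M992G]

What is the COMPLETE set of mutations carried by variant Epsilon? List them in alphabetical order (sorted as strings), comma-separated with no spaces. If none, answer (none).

At Kappa: gained [] -> total []
At Beta: gained ['T538G', 'D306R'] -> total ['D306R', 'T538G']
At Iota: gained ['T918N'] -> total ['D306R', 'T538G', 'T918N']
At Epsilon: gained ['C186F', 'W933N'] -> total ['C186F', 'D306R', 'T538G', 'T918N', 'W933N']

Answer: C186F,D306R,T538G,T918N,W933N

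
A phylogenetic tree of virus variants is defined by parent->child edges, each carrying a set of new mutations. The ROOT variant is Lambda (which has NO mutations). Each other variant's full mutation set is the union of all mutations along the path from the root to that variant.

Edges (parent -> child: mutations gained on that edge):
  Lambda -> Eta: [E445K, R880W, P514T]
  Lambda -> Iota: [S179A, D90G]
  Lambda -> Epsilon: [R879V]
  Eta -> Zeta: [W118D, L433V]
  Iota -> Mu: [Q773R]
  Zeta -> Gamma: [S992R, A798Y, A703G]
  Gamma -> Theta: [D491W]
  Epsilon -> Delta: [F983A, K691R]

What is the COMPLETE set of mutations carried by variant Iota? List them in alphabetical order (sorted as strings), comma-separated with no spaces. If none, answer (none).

At Lambda: gained [] -> total []
At Iota: gained ['S179A', 'D90G'] -> total ['D90G', 'S179A']

Answer: D90G,S179A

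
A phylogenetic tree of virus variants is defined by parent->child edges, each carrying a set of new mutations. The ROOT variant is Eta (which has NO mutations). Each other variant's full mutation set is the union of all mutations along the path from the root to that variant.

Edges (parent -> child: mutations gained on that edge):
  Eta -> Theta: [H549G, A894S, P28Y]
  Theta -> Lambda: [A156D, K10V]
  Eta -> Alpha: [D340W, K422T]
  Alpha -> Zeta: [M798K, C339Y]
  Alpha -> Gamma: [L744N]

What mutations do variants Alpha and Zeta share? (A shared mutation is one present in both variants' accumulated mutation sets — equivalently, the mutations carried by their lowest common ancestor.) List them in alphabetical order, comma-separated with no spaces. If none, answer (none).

Accumulating mutations along path to Alpha:
  At Eta: gained [] -> total []
  At Alpha: gained ['D340W', 'K422T'] -> total ['D340W', 'K422T']
Mutations(Alpha) = ['D340W', 'K422T']
Accumulating mutations along path to Zeta:
  At Eta: gained [] -> total []
  At Alpha: gained ['D340W', 'K422T'] -> total ['D340W', 'K422T']
  At Zeta: gained ['M798K', 'C339Y'] -> total ['C339Y', 'D340W', 'K422T', 'M798K']
Mutations(Zeta) = ['C339Y', 'D340W', 'K422T', 'M798K']
Intersection: ['D340W', 'K422T'] ∩ ['C339Y', 'D340W', 'K422T', 'M798K'] = ['D340W', 'K422T']

Answer: D340W,K422T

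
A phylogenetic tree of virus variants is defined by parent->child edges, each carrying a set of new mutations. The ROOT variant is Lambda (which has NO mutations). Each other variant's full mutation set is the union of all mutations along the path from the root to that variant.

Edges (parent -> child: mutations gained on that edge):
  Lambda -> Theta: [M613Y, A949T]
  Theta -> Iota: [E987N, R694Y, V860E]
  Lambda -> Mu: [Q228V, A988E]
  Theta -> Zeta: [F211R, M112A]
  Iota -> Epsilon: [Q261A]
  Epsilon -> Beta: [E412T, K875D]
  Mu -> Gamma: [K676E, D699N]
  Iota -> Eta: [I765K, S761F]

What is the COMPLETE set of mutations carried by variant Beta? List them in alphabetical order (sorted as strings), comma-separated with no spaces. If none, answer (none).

At Lambda: gained [] -> total []
At Theta: gained ['M613Y', 'A949T'] -> total ['A949T', 'M613Y']
At Iota: gained ['E987N', 'R694Y', 'V860E'] -> total ['A949T', 'E987N', 'M613Y', 'R694Y', 'V860E']
At Epsilon: gained ['Q261A'] -> total ['A949T', 'E987N', 'M613Y', 'Q261A', 'R694Y', 'V860E']
At Beta: gained ['E412T', 'K875D'] -> total ['A949T', 'E412T', 'E987N', 'K875D', 'M613Y', 'Q261A', 'R694Y', 'V860E']

Answer: A949T,E412T,E987N,K875D,M613Y,Q261A,R694Y,V860E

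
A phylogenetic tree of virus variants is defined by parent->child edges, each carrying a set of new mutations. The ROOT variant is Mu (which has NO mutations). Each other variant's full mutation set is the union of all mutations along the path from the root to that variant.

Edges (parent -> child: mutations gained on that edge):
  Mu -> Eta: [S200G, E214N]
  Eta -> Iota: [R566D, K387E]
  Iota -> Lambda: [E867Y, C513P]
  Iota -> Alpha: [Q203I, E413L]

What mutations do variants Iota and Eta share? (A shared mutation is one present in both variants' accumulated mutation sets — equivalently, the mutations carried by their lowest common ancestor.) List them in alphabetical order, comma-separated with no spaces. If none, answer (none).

Answer: E214N,S200G

Derivation:
Accumulating mutations along path to Iota:
  At Mu: gained [] -> total []
  At Eta: gained ['S200G', 'E214N'] -> total ['E214N', 'S200G']
  At Iota: gained ['R566D', 'K387E'] -> total ['E214N', 'K387E', 'R566D', 'S200G']
Mutations(Iota) = ['E214N', 'K387E', 'R566D', 'S200G']
Accumulating mutations along path to Eta:
  At Mu: gained [] -> total []
  At Eta: gained ['S200G', 'E214N'] -> total ['E214N', 'S200G']
Mutations(Eta) = ['E214N', 'S200G']
Intersection: ['E214N', 'K387E', 'R566D', 'S200G'] ∩ ['E214N', 'S200G'] = ['E214N', 'S200G']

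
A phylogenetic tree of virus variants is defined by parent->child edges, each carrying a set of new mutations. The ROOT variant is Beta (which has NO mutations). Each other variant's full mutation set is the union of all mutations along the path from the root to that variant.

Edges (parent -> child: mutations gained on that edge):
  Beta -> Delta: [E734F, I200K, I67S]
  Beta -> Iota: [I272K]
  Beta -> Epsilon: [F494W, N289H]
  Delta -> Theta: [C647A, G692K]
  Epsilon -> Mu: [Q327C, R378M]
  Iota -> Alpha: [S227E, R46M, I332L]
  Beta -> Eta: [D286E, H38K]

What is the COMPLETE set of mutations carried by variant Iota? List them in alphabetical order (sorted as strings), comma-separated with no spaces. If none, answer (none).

Answer: I272K

Derivation:
At Beta: gained [] -> total []
At Iota: gained ['I272K'] -> total ['I272K']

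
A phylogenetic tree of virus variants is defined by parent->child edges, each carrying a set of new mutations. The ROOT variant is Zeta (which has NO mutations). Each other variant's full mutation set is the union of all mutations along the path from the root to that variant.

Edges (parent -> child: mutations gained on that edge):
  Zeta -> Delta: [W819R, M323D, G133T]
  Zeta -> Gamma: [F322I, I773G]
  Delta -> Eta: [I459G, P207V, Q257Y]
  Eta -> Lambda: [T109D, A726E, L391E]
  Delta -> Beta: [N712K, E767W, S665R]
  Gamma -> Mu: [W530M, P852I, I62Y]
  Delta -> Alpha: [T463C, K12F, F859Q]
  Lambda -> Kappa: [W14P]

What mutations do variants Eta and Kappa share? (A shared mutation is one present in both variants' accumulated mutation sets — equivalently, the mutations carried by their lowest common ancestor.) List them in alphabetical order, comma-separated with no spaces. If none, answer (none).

Accumulating mutations along path to Eta:
  At Zeta: gained [] -> total []
  At Delta: gained ['W819R', 'M323D', 'G133T'] -> total ['G133T', 'M323D', 'W819R']
  At Eta: gained ['I459G', 'P207V', 'Q257Y'] -> total ['G133T', 'I459G', 'M323D', 'P207V', 'Q257Y', 'W819R']
Mutations(Eta) = ['G133T', 'I459G', 'M323D', 'P207V', 'Q257Y', 'W819R']
Accumulating mutations along path to Kappa:
  At Zeta: gained [] -> total []
  At Delta: gained ['W819R', 'M323D', 'G133T'] -> total ['G133T', 'M323D', 'W819R']
  At Eta: gained ['I459G', 'P207V', 'Q257Y'] -> total ['G133T', 'I459G', 'M323D', 'P207V', 'Q257Y', 'W819R']
  At Lambda: gained ['T109D', 'A726E', 'L391E'] -> total ['A726E', 'G133T', 'I459G', 'L391E', 'M323D', 'P207V', 'Q257Y', 'T109D', 'W819R']
  At Kappa: gained ['W14P'] -> total ['A726E', 'G133T', 'I459G', 'L391E', 'M323D', 'P207V', 'Q257Y', 'T109D', 'W14P', 'W819R']
Mutations(Kappa) = ['A726E', 'G133T', 'I459G', 'L391E', 'M323D', 'P207V', 'Q257Y', 'T109D', 'W14P', 'W819R']
Intersection: ['G133T', 'I459G', 'M323D', 'P207V', 'Q257Y', 'W819R'] ∩ ['A726E', 'G133T', 'I459G', 'L391E', 'M323D', 'P207V', 'Q257Y', 'T109D', 'W14P', 'W819R'] = ['G133T', 'I459G', 'M323D', 'P207V', 'Q257Y', 'W819R']

Answer: G133T,I459G,M323D,P207V,Q257Y,W819R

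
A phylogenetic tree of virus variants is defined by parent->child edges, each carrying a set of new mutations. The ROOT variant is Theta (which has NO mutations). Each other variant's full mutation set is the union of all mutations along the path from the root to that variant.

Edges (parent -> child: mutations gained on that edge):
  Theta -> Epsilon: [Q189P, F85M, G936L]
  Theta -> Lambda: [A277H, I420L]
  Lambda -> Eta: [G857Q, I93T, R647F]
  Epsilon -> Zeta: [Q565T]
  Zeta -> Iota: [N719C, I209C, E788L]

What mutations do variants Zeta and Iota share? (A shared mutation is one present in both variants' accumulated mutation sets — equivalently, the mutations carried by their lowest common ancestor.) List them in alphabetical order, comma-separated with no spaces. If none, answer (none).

Accumulating mutations along path to Zeta:
  At Theta: gained [] -> total []
  At Epsilon: gained ['Q189P', 'F85M', 'G936L'] -> total ['F85M', 'G936L', 'Q189P']
  At Zeta: gained ['Q565T'] -> total ['F85M', 'G936L', 'Q189P', 'Q565T']
Mutations(Zeta) = ['F85M', 'G936L', 'Q189P', 'Q565T']
Accumulating mutations along path to Iota:
  At Theta: gained [] -> total []
  At Epsilon: gained ['Q189P', 'F85M', 'G936L'] -> total ['F85M', 'G936L', 'Q189P']
  At Zeta: gained ['Q565T'] -> total ['F85M', 'G936L', 'Q189P', 'Q565T']
  At Iota: gained ['N719C', 'I209C', 'E788L'] -> total ['E788L', 'F85M', 'G936L', 'I209C', 'N719C', 'Q189P', 'Q565T']
Mutations(Iota) = ['E788L', 'F85M', 'G936L', 'I209C', 'N719C', 'Q189P', 'Q565T']
Intersection: ['F85M', 'G936L', 'Q189P', 'Q565T'] ∩ ['E788L', 'F85M', 'G936L', 'I209C', 'N719C', 'Q189P', 'Q565T'] = ['F85M', 'G936L', 'Q189P', 'Q565T']

Answer: F85M,G936L,Q189P,Q565T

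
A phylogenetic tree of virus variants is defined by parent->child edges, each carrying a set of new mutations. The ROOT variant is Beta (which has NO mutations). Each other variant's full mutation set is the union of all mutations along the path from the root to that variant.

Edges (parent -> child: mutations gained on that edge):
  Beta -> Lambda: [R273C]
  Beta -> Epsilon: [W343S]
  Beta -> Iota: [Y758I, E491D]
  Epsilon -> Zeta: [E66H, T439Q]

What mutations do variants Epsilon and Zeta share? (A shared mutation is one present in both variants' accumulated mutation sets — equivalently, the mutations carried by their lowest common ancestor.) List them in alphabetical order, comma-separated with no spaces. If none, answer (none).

Answer: W343S

Derivation:
Accumulating mutations along path to Epsilon:
  At Beta: gained [] -> total []
  At Epsilon: gained ['W343S'] -> total ['W343S']
Mutations(Epsilon) = ['W343S']
Accumulating mutations along path to Zeta:
  At Beta: gained [] -> total []
  At Epsilon: gained ['W343S'] -> total ['W343S']
  At Zeta: gained ['E66H', 'T439Q'] -> total ['E66H', 'T439Q', 'W343S']
Mutations(Zeta) = ['E66H', 'T439Q', 'W343S']
Intersection: ['W343S'] ∩ ['E66H', 'T439Q', 'W343S'] = ['W343S']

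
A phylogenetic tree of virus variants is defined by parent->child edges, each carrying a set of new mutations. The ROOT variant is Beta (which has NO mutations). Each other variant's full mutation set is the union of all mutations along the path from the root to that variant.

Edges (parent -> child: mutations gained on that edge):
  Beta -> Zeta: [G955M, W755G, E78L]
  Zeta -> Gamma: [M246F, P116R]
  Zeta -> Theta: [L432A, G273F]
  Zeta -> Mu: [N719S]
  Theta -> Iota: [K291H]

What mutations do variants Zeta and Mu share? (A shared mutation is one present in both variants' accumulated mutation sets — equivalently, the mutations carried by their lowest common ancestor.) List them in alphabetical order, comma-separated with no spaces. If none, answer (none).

Accumulating mutations along path to Zeta:
  At Beta: gained [] -> total []
  At Zeta: gained ['G955M', 'W755G', 'E78L'] -> total ['E78L', 'G955M', 'W755G']
Mutations(Zeta) = ['E78L', 'G955M', 'W755G']
Accumulating mutations along path to Mu:
  At Beta: gained [] -> total []
  At Zeta: gained ['G955M', 'W755G', 'E78L'] -> total ['E78L', 'G955M', 'W755G']
  At Mu: gained ['N719S'] -> total ['E78L', 'G955M', 'N719S', 'W755G']
Mutations(Mu) = ['E78L', 'G955M', 'N719S', 'W755G']
Intersection: ['E78L', 'G955M', 'W755G'] ∩ ['E78L', 'G955M', 'N719S', 'W755G'] = ['E78L', 'G955M', 'W755G']

Answer: E78L,G955M,W755G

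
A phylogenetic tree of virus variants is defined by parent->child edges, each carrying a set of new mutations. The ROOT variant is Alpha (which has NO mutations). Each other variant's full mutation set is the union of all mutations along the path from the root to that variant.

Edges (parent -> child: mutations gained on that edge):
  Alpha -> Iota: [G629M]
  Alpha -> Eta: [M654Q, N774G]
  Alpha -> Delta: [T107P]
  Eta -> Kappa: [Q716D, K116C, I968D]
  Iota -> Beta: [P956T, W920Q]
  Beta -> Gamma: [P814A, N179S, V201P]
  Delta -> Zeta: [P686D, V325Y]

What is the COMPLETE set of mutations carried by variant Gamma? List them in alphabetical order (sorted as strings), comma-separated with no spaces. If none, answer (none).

At Alpha: gained [] -> total []
At Iota: gained ['G629M'] -> total ['G629M']
At Beta: gained ['P956T', 'W920Q'] -> total ['G629M', 'P956T', 'W920Q']
At Gamma: gained ['P814A', 'N179S', 'V201P'] -> total ['G629M', 'N179S', 'P814A', 'P956T', 'V201P', 'W920Q']

Answer: G629M,N179S,P814A,P956T,V201P,W920Q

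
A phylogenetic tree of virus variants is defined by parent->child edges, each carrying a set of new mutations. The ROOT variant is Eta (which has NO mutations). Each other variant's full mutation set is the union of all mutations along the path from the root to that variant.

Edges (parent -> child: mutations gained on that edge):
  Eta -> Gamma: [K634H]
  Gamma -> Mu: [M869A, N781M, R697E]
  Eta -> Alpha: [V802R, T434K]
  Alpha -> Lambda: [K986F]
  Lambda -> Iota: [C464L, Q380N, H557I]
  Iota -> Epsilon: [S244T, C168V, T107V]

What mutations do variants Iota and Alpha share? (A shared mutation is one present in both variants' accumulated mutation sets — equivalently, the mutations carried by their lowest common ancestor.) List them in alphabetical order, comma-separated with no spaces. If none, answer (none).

Answer: T434K,V802R

Derivation:
Accumulating mutations along path to Iota:
  At Eta: gained [] -> total []
  At Alpha: gained ['V802R', 'T434K'] -> total ['T434K', 'V802R']
  At Lambda: gained ['K986F'] -> total ['K986F', 'T434K', 'V802R']
  At Iota: gained ['C464L', 'Q380N', 'H557I'] -> total ['C464L', 'H557I', 'K986F', 'Q380N', 'T434K', 'V802R']
Mutations(Iota) = ['C464L', 'H557I', 'K986F', 'Q380N', 'T434K', 'V802R']
Accumulating mutations along path to Alpha:
  At Eta: gained [] -> total []
  At Alpha: gained ['V802R', 'T434K'] -> total ['T434K', 'V802R']
Mutations(Alpha) = ['T434K', 'V802R']
Intersection: ['C464L', 'H557I', 'K986F', 'Q380N', 'T434K', 'V802R'] ∩ ['T434K', 'V802R'] = ['T434K', 'V802R']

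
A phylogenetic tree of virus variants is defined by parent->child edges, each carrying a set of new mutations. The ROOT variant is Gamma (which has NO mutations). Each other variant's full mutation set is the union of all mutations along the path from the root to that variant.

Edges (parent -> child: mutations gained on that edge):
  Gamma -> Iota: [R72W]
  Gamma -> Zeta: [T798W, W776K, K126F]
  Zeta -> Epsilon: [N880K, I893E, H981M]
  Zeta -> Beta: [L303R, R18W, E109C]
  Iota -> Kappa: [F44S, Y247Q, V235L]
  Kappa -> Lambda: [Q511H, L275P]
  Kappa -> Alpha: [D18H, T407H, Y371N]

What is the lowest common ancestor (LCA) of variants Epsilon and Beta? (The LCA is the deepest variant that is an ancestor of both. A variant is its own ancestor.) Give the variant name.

Path from root to Epsilon: Gamma -> Zeta -> Epsilon
  ancestors of Epsilon: {Gamma, Zeta, Epsilon}
Path from root to Beta: Gamma -> Zeta -> Beta
  ancestors of Beta: {Gamma, Zeta, Beta}
Common ancestors: {Gamma, Zeta}
Walk up from Beta: Beta (not in ancestors of Epsilon), Zeta (in ancestors of Epsilon), Gamma (in ancestors of Epsilon)
Deepest common ancestor (LCA) = Zeta

Answer: Zeta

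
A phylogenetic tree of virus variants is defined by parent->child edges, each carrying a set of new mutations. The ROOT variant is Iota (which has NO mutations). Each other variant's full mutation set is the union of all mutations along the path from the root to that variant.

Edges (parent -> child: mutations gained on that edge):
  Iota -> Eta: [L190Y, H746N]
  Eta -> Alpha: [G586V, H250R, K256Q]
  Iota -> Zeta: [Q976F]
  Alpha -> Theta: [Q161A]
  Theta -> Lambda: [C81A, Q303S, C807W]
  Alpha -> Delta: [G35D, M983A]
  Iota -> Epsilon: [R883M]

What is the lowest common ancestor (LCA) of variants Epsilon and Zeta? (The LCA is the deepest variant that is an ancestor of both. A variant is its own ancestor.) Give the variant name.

Path from root to Epsilon: Iota -> Epsilon
  ancestors of Epsilon: {Iota, Epsilon}
Path from root to Zeta: Iota -> Zeta
  ancestors of Zeta: {Iota, Zeta}
Common ancestors: {Iota}
Walk up from Zeta: Zeta (not in ancestors of Epsilon), Iota (in ancestors of Epsilon)
Deepest common ancestor (LCA) = Iota

Answer: Iota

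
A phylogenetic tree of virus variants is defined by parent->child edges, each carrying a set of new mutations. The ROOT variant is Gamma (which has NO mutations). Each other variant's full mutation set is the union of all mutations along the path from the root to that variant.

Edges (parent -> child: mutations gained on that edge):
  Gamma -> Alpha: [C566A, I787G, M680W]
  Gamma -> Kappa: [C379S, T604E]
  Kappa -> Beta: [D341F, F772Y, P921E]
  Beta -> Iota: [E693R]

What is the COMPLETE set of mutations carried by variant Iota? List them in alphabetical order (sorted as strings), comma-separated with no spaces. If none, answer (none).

Answer: C379S,D341F,E693R,F772Y,P921E,T604E

Derivation:
At Gamma: gained [] -> total []
At Kappa: gained ['C379S', 'T604E'] -> total ['C379S', 'T604E']
At Beta: gained ['D341F', 'F772Y', 'P921E'] -> total ['C379S', 'D341F', 'F772Y', 'P921E', 'T604E']
At Iota: gained ['E693R'] -> total ['C379S', 'D341F', 'E693R', 'F772Y', 'P921E', 'T604E']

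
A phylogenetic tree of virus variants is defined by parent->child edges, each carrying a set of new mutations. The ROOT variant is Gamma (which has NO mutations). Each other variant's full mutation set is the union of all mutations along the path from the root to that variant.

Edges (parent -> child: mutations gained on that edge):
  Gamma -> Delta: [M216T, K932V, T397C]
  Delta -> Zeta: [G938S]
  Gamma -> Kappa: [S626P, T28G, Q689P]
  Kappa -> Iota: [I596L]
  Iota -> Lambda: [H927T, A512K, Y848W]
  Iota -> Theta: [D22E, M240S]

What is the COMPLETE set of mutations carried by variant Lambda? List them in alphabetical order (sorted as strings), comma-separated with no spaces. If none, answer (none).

At Gamma: gained [] -> total []
At Kappa: gained ['S626P', 'T28G', 'Q689P'] -> total ['Q689P', 'S626P', 'T28G']
At Iota: gained ['I596L'] -> total ['I596L', 'Q689P', 'S626P', 'T28G']
At Lambda: gained ['H927T', 'A512K', 'Y848W'] -> total ['A512K', 'H927T', 'I596L', 'Q689P', 'S626P', 'T28G', 'Y848W']

Answer: A512K,H927T,I596L,Q689P,S626P,T28G,Y848W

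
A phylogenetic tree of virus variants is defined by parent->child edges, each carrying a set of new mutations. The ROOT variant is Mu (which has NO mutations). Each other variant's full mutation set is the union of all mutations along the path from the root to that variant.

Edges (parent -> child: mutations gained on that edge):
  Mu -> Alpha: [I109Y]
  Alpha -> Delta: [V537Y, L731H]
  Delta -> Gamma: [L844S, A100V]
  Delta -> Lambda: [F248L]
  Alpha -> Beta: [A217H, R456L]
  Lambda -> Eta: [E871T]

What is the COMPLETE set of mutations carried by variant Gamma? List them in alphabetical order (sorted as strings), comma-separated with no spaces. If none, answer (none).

Answer: A100V,I109Y,L731H,L844S,V537Y

Derivation:
At Mu: gained [] -> total []
At Alpha: gained ['I109Y'] -> total ['I109Y']
At Delta: gained ['V537Y', 'L731H'] -> total ['I109Y', 'L731H', 'V537Y']
At Gamma: gained ['L844S', 'A100V'] -> total ['A100V', 'I109Y', 'L731H', 'L844S', 'V537Y']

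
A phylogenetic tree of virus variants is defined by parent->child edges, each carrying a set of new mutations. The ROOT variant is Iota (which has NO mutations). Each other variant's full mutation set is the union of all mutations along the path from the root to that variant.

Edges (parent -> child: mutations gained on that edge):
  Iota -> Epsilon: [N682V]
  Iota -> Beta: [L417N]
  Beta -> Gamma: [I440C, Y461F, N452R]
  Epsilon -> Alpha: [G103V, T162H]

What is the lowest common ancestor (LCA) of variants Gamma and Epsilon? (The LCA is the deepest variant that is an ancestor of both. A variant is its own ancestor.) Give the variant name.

Path from root to Gamma: Iota -> Beta -> Gamma
  ancestors of Gamma: {Iota, Beta, Gamma}
Path from root to Epsilon: Iota -> Epsilon
  ancestors of Epsilon: {Iota, Epsilon}
Common ancestors: {Iota}
Walk up from Epsilon: Epsilon (not in ancestors of Gamma), Iota (in ancestors of Gamma)
Deepest common ancestor (LCA) = Iota

Answer: Iota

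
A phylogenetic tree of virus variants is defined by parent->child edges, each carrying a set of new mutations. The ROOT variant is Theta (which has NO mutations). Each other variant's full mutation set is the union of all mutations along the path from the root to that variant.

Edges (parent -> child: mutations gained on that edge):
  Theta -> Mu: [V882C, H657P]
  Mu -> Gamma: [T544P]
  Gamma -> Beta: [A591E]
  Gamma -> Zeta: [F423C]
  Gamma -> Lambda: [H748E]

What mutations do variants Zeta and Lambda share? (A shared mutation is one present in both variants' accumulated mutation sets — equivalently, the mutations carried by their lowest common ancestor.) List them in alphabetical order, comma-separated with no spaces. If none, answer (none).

Accumulating mutations along path to Zeta:
  At Theta: gained [] -> total []
  At Mu: gained ['V882C', 'H657P'] -> total ['H657P', 'V882C']
  At Gamma: gained ['T544P'] -> total ['H657P', 'T544P', 'V882C']
  At Zeta: gained ['F423C'] -> total ['F423C', 'H657P', 'T544P', 'V882C']
Mutations(Zeta) = ['F423C', 'H657P', 'T544P', 'V882C']
Accumulating mutations along path to Lambda:
  At Theta: gained [] -> total []
  At Mu: gained ['V882C', 'H657P'] -> total ['H657P', 'V882C']
  At Gamma: gained ['T544P'] -> total ['H657P', 'T544P', 'V882C']
  At Lambda: gained ['H748E'] -> total ['H657P', 'H748E', 'T544P', 'V882C']
Mutations(Lambda) = ['H657P', 'H748E', 'T544P', 'V882C']
Intersection: ['F423C', 'H657P', 'T544P', 'V882C'] ∩ ['H657P', 'H748E', 'T544P', 'V882C'] = ['H657P', 'T544P', 'V882C']

Answer: H657P,T544P,V882C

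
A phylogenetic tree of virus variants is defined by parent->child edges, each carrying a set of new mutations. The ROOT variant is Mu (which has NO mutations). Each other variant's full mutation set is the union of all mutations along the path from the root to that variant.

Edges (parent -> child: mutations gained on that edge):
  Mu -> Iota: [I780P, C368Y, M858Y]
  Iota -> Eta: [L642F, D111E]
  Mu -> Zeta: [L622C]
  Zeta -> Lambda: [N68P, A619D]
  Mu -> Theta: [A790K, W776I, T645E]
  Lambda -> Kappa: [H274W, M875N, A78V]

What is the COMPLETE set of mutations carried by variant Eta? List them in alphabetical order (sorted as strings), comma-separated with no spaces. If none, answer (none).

Answer: C368Y,D111E,I780P,L642F,M858Y

Derivation:
At Mu: gained [] -> total []
At Iota: gained ['I780P', 'C368Y', 'M858Y'] -> total ['C368Y', 'I780P', 'M858Y']
At Eta: gained ['L642F', 'D111E'] -> total ['C368Y', 'D111E', 'I780P', 'L642F', 'M858Y']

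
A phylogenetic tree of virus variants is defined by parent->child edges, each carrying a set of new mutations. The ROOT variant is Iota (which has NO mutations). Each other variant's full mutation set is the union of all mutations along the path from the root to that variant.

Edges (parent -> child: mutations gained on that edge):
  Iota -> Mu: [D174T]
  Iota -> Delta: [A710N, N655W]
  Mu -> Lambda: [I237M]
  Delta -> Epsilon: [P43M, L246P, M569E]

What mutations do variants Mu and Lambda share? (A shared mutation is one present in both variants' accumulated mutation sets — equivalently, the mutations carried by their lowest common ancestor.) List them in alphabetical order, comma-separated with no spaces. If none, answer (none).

Accumulating mutations along path to Mu:
  At Iota: gained [] -> total []
  At Mu: gained ['D174T'] -> total ['D174T']
Mutations(Mu) = ['D174T']
Accumulating mutations along path to Lambda:
  At Iota: gained [] -> total []
  At Mu: gained ['D174T'] -> total ['D174T']
  At Lambda: gained ['I237M'] -> total ['D174T', 'I237M']
Mutations(Lambda) = ['D174T', 'I237M']
Intersection: ['D174T'] ∩ ['D174T', 'I237M'] = ['D174T']

Answer: D174T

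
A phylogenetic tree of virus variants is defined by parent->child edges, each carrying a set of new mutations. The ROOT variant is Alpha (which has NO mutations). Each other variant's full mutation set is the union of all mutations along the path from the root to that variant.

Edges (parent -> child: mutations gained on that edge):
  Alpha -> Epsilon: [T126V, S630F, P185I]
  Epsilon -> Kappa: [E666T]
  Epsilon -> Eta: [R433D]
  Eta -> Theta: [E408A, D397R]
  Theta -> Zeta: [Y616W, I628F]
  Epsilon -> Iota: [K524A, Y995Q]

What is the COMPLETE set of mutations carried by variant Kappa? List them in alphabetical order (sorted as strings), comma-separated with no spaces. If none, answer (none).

Answer: E666T,P185I,S630F,T126V

Derivation:
At Alpha: gained [] -> total []
At Epsilon: gained ['T126V', 'S630F', 'P185I'] -> total ['P185I', 'S630F', 'T126V']
At Kappa: gained ['E666T'] -> total ['E666T', 'P185I', 'S630F', 'T126V']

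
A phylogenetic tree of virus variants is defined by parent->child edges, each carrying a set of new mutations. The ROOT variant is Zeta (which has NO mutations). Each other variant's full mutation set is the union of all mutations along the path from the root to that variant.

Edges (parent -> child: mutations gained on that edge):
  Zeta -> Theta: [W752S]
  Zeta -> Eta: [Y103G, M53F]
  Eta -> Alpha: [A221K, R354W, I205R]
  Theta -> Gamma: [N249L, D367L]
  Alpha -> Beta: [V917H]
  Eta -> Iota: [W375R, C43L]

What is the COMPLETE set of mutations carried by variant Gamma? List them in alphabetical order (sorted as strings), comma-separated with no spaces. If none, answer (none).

Answer: D367L,N249L,W752S

Derivation:
At Zeta: gained [] -> total []
At Theta: gained ['W752S'] -> total ['W752S']
At Gamma: gained ['N249L', 'D367L'] -> total ['D367L', 'N249L', 'W752S']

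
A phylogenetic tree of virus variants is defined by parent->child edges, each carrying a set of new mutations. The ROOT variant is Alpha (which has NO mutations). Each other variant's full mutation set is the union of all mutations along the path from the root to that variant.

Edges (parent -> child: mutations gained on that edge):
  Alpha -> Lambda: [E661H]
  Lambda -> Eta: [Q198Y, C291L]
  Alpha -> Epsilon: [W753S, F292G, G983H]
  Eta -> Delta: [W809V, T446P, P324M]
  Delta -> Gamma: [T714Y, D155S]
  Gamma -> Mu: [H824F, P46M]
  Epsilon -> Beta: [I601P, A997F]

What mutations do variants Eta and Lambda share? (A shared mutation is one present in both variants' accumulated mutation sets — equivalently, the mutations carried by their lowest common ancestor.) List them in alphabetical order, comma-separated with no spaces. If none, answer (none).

Answer: E661H

Derivation:
Accumulating mutations along path to Eta:
  At Alpha: gained [] -> total []
  At Lambda: gained ['E661H'] -> total ['E661H']
  At Eta: gained ['Q198Y', 'C291L'] -> total ['C291L', 'E661H', 'Q198Y']
Mutations(Eta) = ['C291L', 'E661H', 'Q198Y']
Accumulating mutations along path to Lambda:
  At Alpha: gained [] -> total []
  At Lambda: gained ['E661H'] -> total ['E661H']
Mutations(Lambda) = ['E661H']
Intersection: ['C291L', 'E661H', 'Q198Y'] ∩ ['E661H'] = ['E661H']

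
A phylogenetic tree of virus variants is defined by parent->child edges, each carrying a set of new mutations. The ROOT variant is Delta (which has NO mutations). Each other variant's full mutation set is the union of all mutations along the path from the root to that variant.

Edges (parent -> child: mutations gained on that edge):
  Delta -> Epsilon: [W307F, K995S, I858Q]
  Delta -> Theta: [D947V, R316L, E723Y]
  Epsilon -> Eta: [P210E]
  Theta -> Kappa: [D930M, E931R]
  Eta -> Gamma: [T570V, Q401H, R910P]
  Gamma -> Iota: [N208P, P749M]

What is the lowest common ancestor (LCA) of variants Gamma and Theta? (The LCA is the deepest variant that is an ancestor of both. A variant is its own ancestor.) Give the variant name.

Answer: Delta

Derivation:
Path from root to Gamma: Delta -> Epsilon -> Eta -> Gamma
  ancestors of Gamma: {Delta, Epsilon, Eta, Gamma}
Path from root to Theta: Delta -> Theta
  ancestors of Theta: {Delta, Theta}
Common ancestors: {Delta}
Walk up from Theta: Theta (not in ancestors of Gamma), Delta (in ancestors of Gamma)
Deepest common ancestor (LCA) = Delta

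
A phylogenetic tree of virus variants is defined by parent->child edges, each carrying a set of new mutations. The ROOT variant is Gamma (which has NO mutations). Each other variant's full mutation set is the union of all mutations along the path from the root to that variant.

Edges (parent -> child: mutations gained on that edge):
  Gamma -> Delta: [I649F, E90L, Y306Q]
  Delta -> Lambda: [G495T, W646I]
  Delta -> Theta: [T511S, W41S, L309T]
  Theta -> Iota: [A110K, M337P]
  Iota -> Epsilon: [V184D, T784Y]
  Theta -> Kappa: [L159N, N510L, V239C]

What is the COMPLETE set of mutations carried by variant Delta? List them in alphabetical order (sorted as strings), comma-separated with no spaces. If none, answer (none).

Answer: E90L,I649F,Y306Q

Derivation:
At Gamma: gained [] -> total []
At Delta: gained ['I649F', 'E90L', 'Y306Q'] -> total ['E90L', 'I649F', 'Y306Q']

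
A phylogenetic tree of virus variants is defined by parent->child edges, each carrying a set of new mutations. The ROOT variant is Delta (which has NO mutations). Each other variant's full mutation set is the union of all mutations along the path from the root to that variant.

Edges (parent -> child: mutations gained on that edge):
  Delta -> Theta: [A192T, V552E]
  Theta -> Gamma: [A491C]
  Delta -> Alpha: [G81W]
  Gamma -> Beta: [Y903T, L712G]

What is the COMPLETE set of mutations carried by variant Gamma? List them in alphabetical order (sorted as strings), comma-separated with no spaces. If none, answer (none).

At Delta: gained [] -> total []
At Theta: gained ['A192T', 'V552E'] -> total ['A192T', 'V552E']
At Gamma: gained ['A491C'] -> total ['A192T', 'A491C', 'V552E']

Answer: A192T,A491C,V552E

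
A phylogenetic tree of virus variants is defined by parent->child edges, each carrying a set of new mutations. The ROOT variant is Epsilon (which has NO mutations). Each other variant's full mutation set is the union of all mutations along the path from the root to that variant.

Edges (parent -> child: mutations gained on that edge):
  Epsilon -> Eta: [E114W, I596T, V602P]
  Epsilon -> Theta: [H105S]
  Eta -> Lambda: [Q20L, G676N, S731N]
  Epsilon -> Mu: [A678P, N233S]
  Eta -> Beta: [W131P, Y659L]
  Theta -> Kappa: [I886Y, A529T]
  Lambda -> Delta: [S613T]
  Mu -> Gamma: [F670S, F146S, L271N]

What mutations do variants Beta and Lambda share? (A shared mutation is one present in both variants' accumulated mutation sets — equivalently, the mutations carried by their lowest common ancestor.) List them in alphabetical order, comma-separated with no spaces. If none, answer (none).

Answer: E114W,I596T,V602P

Derivation:
Accumulating mutations along path to Beta:
  At Epsilon: gained [] -> total []
  At Eta: gained ['E114W', 'I596T', 'V602P'] -> total ['E114W', 'I596T', 'V602P']
  At Beta: gained ['W131P', 'Y659L'] -> total ['E114W', 'I596T', 'V602P', 'W131P', 'Y659L']
Mutations(Beta) = ['E114W', 'I596T', 'V602P', 'W131P', 'Y659L']
Accumulating mutations along path to Lambda:
  At Epsilon: gained [] -> total []
  At Eta: gained ['E114W', 'I596T', 'V602P'] -> total ['E114W', 'I596T', 'V602P']
  At Lambda: gained ['Q20L', 'G676N', 'S731N'] -> total ['E114W', 'G676N', 'I596T', 'Q20L', 'S731N', 'V602P']
Mutations(Lambda) = ['E114W', 'G676N', 'I596T', 'Q20L', 'S731N', 'V602P']
Intersection: ['E114W', 'I596T', 'V602P', 'W131P', 'Y659L'] ∩ ['E114W', 'G676N', 'I596T', 'Q20L', 'S731N', 'V602P'] = ['E114W', 'I596T', 'V602P']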